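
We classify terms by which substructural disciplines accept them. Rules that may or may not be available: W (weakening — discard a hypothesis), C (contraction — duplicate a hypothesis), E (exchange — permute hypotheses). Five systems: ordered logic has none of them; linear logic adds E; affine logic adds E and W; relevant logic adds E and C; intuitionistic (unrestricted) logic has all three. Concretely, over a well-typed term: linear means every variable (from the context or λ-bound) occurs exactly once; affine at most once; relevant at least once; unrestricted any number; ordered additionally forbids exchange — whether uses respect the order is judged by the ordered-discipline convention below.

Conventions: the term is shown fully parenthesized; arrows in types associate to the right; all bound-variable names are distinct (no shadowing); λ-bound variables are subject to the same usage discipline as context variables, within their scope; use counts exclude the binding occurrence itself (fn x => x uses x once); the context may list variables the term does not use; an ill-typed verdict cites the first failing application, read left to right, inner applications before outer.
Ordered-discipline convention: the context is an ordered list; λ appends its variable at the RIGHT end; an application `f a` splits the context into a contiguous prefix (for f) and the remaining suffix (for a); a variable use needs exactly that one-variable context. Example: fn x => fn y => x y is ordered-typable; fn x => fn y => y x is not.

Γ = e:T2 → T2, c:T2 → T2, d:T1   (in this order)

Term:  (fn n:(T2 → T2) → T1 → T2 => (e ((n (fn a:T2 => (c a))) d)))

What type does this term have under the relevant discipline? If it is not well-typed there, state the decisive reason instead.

term : ((T2 → T2) → T1 → T2) → T2
variable uses: e: 1, c: 1, d: 1, n (λ-bound): 1, a (λ-bound): 1
left-to-right use order: e, n, c, a, d
typing: ✓ — ((T2 → T2) → T1 → T2) → T2
summary: ordered ✗; linear ✓; affine ✓; relevant ✓; unrestricted ✓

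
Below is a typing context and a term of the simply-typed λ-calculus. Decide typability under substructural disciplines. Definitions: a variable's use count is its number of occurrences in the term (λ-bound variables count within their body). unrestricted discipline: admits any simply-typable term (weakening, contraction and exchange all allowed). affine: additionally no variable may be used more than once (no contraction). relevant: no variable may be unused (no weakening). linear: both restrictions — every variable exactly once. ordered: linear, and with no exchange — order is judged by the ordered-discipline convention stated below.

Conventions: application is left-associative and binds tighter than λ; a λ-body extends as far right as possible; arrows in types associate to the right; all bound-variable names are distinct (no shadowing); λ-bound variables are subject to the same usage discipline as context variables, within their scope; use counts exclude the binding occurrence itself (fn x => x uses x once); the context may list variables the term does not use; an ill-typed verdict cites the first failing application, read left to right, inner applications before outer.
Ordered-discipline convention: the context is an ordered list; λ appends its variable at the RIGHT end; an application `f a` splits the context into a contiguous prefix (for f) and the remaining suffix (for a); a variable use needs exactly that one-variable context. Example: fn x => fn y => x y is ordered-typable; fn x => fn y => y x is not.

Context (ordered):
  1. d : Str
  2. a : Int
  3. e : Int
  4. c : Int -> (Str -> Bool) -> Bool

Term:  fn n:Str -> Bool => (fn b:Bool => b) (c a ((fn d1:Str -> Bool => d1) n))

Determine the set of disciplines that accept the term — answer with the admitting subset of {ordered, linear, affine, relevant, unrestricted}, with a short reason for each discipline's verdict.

admitting disciplines: affine, unrestricted
counts: d ×0; a ×1; e ×0; c ×1; n (λ-bound) ×1; b (λ-bound) ×1; d1 (λ-bound) ×1
order of uses: b, c, a, d1, n
typing: well-typed — term : (Str -> Bool) -> Bool
ordered: ✗, d, e left unused
linear: ✗, d, e left unused
affine: ✓, at most one use each (d, a, e, c, n, b, d1)
relevant: ✗, d, e left unused
unrestricted: ✓, well-typed at (Str -> Bool) -> Bool; no restrictions here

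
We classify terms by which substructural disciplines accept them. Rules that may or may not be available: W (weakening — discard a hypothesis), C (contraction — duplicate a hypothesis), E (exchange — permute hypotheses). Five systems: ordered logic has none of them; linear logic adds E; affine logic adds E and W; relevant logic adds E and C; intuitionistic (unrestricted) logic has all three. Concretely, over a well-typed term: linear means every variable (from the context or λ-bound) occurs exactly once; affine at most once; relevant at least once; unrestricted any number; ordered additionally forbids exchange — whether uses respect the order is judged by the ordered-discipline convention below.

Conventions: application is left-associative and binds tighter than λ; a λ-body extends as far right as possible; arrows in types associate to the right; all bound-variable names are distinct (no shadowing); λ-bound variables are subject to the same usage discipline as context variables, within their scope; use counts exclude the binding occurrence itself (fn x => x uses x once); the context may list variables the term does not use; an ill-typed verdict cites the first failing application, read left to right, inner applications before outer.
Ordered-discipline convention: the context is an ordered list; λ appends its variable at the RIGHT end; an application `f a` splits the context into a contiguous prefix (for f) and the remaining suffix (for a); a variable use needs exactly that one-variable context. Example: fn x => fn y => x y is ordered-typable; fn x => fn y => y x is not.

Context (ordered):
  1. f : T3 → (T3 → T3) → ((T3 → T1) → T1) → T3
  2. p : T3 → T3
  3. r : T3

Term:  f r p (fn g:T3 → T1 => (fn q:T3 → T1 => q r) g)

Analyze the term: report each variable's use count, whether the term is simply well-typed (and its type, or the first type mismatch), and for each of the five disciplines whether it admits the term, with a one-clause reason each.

use counts: f ×1, p ×1, r ×2, g [bound] ×1, q [bound] ×1
use order (left to right): f, r, p, q, r, g
typing: well-typed at T3
ordered: ✗ — repeated use of r ×2
linear: ✗ — repeated use of r ×2
affine: ✗ — repeated use of r ×2
relevant: ✓ — none of f, p, r, g, q goes unused
unrestricted: ✓ — simply typable at T3; W, C, E all held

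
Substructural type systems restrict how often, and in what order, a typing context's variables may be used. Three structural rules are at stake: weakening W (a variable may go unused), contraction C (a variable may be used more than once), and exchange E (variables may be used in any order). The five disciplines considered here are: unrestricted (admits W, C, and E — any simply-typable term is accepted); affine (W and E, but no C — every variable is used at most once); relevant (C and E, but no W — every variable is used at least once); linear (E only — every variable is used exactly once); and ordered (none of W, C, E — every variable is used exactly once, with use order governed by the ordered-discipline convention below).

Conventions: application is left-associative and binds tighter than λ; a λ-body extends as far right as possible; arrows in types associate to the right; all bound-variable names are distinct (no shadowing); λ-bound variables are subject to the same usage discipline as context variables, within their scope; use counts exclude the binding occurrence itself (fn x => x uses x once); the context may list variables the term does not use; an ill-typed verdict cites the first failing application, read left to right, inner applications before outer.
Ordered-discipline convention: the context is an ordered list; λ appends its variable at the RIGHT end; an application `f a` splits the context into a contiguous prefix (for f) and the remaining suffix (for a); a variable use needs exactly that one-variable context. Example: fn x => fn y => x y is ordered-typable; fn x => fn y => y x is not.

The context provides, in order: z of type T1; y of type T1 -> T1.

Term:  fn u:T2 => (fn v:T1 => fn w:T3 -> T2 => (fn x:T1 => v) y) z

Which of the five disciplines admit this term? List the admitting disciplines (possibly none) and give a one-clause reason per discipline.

admitted in: none
counts: z: 1×; y: 1×; u [bound]: 0×; v [bound]: 1×; w [bound]: 0×; x [bound]: 0×
use order (left to right): v, y, z
typing: ill-typed: a function awaiting T1 gets T1 -> T1
ordered ✗ (not simply typable)
linear ✗ (fails simple typing)
affine ✗ (a type mismatch blocks all five)
relevant ✗ (the type mismatch rejects it)
unrestricted ✗ (not simply typable)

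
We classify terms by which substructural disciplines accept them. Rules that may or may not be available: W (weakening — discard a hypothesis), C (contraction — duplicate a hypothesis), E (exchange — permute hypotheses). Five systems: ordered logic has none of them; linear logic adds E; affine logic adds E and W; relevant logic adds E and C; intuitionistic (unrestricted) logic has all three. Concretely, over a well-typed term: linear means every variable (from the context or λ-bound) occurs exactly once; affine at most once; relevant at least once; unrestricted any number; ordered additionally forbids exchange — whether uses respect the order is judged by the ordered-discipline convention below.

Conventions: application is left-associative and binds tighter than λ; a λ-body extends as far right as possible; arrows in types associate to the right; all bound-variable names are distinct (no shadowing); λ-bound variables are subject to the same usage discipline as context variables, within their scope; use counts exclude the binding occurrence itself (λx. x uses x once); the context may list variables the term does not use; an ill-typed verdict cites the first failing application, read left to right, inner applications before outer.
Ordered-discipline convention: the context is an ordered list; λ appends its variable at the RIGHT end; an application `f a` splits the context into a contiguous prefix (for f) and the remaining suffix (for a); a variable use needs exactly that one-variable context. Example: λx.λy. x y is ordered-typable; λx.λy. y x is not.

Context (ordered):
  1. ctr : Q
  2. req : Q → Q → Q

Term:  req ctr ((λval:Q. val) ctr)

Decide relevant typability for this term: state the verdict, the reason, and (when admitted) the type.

yes — at least one use each (ctr, req, val); term : Q
variable uses: ctr: 2×; req: 1×; val (λ-bound): 1×
order of uses: req, ctr, val, ctr
typing: well-typed — term : Q
summary: ordered ✗ · linear ✗ · affine ✗ · relevant ✓ · unrestricted ✓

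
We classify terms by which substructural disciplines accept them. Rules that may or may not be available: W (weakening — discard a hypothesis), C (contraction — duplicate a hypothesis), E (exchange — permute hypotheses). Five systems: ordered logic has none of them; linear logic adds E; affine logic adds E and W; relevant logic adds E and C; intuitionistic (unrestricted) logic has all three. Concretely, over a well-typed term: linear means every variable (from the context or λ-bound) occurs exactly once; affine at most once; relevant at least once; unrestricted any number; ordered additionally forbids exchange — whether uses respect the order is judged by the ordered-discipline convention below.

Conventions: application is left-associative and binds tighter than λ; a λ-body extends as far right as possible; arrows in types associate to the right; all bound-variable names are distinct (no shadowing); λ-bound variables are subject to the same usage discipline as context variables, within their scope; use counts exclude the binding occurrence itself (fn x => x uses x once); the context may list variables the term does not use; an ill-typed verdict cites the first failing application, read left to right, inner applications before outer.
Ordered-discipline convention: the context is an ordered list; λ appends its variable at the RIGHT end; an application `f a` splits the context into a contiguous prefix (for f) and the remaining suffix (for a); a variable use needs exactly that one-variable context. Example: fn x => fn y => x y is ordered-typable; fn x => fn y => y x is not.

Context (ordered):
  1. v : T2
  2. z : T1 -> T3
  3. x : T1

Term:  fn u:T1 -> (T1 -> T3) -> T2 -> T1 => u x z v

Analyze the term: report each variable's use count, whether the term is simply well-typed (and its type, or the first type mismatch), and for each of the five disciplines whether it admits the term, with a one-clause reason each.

usage: v: 1, z: 1, x: 1, u [bound]: 1
use order (left to right): u, x, z, v
typing: the term checks, with type (T1 -> (T1 -> T3) -> T2 -> T1) -> T1
ordered: ✗ — no ordered split (uses run u, x, z, v)
linear: ✓ — each of v, z, x, u used exactly once
affine: ✓ — no duplicate uses among v, z, x, u
relevant: ✓ — at least one use each (v, z, x, u)
unrestricted: ✓ — type-checks ((T1 -> (T1 -> T3) -> T2 -> T1) -> T1) and nothing is barred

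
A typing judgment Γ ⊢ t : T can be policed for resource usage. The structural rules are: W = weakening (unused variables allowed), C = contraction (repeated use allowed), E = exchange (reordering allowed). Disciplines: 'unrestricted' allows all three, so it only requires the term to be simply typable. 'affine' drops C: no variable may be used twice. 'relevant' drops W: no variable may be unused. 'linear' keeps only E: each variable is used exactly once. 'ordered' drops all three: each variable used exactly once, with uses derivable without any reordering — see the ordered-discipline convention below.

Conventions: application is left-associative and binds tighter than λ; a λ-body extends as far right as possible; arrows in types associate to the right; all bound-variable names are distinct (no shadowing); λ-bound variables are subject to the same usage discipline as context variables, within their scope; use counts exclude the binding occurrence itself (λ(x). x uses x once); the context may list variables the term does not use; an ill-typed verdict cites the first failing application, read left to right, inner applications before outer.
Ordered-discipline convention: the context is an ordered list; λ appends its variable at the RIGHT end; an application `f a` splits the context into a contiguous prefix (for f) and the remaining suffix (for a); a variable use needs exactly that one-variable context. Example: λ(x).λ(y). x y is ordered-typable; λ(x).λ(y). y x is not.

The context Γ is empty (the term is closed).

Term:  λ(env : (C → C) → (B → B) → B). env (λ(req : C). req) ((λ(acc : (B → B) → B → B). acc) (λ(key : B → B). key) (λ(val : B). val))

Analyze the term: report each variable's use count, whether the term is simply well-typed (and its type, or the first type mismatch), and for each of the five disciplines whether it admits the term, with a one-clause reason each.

use counts: env (λ-bound) ×1; req (λ-bound) ×1; acc (λ-bound) ×1; key (λ-bound) ×1; val (λ-bound) ×1
use order (left to right): env, req, acc, key, val
typing: well-typed at ((C → C) → (B → B) → B) → B
ordered: ✓ — env, req, acc, key, val once each; derivable with no W/C/E
linear: ✓ — exactly-once usage across env, req, acc, key, val
affine: ✓ — none of env, req, acc, key, val used more than once
relevant: ✓ — none of env, req, acc, key, val goes unused
unrestricted: ✓ — typability at ((C → C) → (B → B) → B) → B is all that's needed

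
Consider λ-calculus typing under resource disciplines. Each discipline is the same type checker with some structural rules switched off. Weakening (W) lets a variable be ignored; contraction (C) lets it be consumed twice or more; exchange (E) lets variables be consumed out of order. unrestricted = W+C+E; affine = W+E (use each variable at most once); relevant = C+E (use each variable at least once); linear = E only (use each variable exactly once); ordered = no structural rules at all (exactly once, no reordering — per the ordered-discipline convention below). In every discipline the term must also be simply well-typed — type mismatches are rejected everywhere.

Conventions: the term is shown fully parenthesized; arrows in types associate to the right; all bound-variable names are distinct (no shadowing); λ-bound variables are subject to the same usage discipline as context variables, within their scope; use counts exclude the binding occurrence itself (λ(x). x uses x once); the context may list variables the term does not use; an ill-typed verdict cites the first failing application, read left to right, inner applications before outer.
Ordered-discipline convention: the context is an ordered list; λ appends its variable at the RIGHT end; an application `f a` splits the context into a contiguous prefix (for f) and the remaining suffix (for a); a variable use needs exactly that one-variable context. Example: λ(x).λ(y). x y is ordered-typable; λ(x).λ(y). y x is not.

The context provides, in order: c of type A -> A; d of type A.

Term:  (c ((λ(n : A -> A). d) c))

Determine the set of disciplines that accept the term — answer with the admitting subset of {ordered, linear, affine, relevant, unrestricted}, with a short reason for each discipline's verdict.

admitted by: unrestricted
variable uses: c ×2; d ×1; n (λ-bound) ×0
uses in reading order: c, d, c
typing: the term checks, with type A
ordered: ✗, c ×2 used more than once (contraction); n left unused
linear: ✗, c ×2 used more than once (contraction); n left unused
affine: ✗, c ×2 used more than once (contraction)
relevant: ✗, n left unused
unrestricted: ✓, type-checks (A) and nothing is barred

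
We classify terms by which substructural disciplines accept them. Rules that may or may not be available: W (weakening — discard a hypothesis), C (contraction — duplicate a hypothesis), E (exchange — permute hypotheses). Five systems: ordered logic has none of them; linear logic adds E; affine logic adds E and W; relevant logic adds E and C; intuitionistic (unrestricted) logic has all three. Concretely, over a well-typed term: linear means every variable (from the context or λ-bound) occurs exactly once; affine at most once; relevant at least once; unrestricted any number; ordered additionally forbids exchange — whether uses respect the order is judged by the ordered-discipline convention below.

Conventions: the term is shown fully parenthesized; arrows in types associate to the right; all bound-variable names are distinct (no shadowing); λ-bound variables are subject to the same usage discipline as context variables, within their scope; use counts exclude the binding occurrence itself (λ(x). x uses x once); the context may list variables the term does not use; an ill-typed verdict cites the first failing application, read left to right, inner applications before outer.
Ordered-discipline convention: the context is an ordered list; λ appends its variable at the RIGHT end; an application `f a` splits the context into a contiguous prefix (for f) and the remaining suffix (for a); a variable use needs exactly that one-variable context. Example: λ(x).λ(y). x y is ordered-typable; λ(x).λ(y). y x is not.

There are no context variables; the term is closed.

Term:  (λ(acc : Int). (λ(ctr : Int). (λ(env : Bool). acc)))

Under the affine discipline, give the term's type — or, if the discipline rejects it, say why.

term : Int -> Int -> Bool -> Int
usage: acc [bound]: 1, ctr [bound]: 0, env [bound]: 0
use order (left to right): acc
typing: ✓ — Int -> Int -> Bool -> Int
across the five disciplines: ordered ✗ · linear ✗ · affine ✓ · relevant ✗ · unrestricted ✓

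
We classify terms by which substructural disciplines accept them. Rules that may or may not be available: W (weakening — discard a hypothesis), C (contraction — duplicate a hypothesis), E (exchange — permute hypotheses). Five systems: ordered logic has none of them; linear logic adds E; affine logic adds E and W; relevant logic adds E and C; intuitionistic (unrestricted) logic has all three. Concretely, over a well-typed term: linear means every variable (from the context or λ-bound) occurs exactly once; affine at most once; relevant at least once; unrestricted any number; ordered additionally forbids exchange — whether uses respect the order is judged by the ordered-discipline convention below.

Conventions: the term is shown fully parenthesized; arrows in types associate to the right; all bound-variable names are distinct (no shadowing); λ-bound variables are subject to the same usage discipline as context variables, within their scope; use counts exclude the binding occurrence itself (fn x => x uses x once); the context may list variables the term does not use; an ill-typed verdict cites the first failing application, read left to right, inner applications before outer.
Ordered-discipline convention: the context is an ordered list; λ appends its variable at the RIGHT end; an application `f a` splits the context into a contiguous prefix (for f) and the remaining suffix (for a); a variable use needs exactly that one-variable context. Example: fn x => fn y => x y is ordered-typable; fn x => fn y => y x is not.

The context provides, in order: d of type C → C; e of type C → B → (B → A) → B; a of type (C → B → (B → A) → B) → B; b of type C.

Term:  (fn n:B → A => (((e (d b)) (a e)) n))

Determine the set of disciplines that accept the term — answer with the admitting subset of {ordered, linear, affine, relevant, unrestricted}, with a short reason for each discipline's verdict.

admitting disciplines: relevant, unrestricted
counts: d: 1×; e: 2×; a: 1×; b: 1×; n [bound]: 1×
order of uses: e, d, b, a, e, n
typing: ✓ — (B → A) → B
ordered: ✗ — repeated use of e ×2
linear: ✗ — repeated use of e ×2
affine: ✗ — repeated use of e ×2
relevant: ✓ — d, e, a, b, n: all used, weakening unneeded
unrestricted: ✓ — typability at (B → A) → B is all that's needed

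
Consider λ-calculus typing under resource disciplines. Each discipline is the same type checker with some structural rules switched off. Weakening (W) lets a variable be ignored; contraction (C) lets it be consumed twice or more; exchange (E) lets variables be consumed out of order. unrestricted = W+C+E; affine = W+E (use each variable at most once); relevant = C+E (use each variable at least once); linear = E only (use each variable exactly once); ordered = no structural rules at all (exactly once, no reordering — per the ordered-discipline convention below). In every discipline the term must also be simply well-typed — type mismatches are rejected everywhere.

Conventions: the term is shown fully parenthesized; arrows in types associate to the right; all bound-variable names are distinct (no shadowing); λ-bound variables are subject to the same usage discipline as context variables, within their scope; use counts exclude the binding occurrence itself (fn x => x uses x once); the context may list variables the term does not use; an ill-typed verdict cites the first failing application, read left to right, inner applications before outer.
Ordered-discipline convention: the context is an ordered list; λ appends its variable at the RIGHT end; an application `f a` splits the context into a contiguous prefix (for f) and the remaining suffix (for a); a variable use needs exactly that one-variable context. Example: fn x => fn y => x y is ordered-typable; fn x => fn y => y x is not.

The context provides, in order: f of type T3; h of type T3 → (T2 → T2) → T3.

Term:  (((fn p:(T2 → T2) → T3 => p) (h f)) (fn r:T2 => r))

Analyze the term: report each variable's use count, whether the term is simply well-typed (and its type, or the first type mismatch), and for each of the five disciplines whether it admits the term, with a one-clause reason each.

variable uses: f=1; h=1; p [bound]=1; r [bound]=1
order of uses: p, h, f, r
typing: the term checks, with type T3
ordered ✗ (no contiguous prefix/suffix split fits p, h, f, r)
linear ✓ (each of f, h, p, r used exactly once)
affine ✓ (no duplicate uses among f, h, p, r)
relevant ✓ (at least one use each (f, h, p, r))
unrestricted ✓ (type-checks (T3) and nothing is barred)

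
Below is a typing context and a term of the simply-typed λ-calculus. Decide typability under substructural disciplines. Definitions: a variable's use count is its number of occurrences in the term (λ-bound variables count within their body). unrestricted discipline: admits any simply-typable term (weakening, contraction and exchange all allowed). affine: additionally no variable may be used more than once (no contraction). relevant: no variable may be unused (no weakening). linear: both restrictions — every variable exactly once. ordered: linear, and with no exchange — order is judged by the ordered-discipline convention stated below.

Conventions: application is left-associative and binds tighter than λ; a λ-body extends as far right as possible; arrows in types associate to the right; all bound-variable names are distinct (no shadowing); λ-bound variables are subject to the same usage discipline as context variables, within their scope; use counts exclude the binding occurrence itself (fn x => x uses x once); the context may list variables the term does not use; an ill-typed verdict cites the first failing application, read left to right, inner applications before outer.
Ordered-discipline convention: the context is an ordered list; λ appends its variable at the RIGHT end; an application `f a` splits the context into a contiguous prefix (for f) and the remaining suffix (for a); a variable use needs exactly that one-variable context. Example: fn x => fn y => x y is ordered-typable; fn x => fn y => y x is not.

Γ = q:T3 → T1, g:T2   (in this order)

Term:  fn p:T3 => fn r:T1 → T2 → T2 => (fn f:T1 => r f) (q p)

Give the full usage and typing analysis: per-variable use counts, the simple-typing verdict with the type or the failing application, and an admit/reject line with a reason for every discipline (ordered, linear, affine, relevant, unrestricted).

variable uses: q: 1, g: 0, p [bound]: 1, r [bound]: 1, f [bound]: 1
uses in reading order: r, f, q, p
typing: well-typed — term : T3 → (T1 → T2 → T2) → T2 → T2
ordered: ✗ — needs weakening: g unused
linear: ✗ — needs weakening: g unused
affine: ✓ — none of q, g, p, r, f used more than once
relevant: ✗ — needs weakening: g unused
unrestricted: ✓ — well-typed at T3 → (T1 → T2 → T2) → T2 → T2; no restrictions here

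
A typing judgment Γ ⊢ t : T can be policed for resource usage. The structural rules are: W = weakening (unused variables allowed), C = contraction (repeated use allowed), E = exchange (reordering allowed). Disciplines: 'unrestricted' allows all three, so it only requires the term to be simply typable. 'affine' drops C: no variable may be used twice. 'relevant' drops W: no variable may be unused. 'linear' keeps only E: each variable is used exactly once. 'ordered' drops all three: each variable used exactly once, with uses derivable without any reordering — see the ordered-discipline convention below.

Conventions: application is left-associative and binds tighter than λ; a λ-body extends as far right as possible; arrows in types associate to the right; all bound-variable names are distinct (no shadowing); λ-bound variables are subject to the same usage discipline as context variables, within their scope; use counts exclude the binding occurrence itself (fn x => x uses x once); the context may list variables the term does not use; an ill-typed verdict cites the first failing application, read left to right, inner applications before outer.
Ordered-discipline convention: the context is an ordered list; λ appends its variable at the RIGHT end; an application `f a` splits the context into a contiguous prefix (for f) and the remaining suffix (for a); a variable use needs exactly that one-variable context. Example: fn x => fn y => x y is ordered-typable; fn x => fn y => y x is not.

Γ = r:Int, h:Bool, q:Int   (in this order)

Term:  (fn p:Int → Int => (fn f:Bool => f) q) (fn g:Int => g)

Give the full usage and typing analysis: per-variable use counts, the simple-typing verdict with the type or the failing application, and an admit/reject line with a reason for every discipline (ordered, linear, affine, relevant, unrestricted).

counts: r=0, h=0, q=1, p (λ-bound)=0, f (λ-bound)=1, g (λ-bound)=1
uses in reading order: f, q, g
typing: ill-typed: an application expects Bool but receives Int
ordered ✗ (fails simple typing)
linear ✗ (a type mismatch blocks all five)
affine ✗ (the type mismatch rejects it)
relevant ✗ (not simply typable)
unrestricted ✗ (fails simple typing)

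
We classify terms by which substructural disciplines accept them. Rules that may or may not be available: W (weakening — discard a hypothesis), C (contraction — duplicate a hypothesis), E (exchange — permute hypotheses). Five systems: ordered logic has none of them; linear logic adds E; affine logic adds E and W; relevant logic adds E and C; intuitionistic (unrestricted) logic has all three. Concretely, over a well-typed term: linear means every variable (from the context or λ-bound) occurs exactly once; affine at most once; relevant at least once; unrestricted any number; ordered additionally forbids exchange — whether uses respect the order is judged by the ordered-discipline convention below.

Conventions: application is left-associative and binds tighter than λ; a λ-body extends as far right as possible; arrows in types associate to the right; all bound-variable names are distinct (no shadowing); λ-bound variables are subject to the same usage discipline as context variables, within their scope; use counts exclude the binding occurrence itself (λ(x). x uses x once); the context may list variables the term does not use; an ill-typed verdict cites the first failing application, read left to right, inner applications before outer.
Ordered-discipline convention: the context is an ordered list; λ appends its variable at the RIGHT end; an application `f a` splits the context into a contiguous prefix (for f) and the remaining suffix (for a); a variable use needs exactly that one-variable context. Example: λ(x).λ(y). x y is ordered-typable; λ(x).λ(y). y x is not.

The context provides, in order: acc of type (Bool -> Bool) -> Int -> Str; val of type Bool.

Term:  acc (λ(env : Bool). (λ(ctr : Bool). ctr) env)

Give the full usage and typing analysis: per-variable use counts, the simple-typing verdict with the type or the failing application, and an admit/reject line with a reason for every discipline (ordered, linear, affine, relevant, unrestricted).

use counts: acc=1, val=0, env (λ-bound)=1, ctr (λ-bound)=1
uses in reading order: acc, ctr, env
typing: well-typed — term : Int -> Str
ordered ✗ (val never used (weakening))
linear ✗ (val never used (weakening))
affine ✓ (none of acc, val, env, ctr used more than once)
relevant ✗ (val never used (weakening))
unrestricted ✓ (well-typed at Int -> Str; no restrictions here)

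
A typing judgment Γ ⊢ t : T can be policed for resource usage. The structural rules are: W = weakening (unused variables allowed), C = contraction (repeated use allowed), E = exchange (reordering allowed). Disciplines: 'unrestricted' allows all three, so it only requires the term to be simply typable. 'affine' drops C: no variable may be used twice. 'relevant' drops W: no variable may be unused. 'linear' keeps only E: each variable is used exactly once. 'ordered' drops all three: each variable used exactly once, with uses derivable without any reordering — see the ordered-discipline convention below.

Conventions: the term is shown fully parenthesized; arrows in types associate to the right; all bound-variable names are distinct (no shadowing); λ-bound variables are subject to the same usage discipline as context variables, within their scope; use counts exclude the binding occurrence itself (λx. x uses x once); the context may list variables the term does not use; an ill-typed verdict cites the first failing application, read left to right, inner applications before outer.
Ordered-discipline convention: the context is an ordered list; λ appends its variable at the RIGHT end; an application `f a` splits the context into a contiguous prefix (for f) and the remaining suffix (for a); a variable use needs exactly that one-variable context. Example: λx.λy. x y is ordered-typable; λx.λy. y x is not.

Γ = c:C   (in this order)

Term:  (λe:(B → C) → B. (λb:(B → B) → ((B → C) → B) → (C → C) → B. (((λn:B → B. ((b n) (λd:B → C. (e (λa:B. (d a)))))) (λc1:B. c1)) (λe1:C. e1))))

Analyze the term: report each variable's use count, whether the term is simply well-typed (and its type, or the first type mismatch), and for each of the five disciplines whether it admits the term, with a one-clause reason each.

use counts: c: 0×; e [bound]: 1×; b [bound]: 1×; n [bound]: 1×; d [bound]: 1×; a [bound]: 1×; c1 [bound]: 1×; e1 [bound]: 1×
use order (left to right): b, n, e, d, a, c1, e1
typing: ✓ — ((B → C) → B) → ((B → B) → ((B → C) → B) → (C → C) → B) → B
ordered: ✗, needs weakening: c unused
linear: ✗, needs weakening: c unused
affine: ✓, at most one use each (c, e, b, n, d, a, c1, e1)
relevant: ✗, needs weakening: c unused
unrestricted: ✓, type-checks (((B → C) → B) → ((B → B) → ((B → C) → B) → (C → C) → B) → B) and nothing is barred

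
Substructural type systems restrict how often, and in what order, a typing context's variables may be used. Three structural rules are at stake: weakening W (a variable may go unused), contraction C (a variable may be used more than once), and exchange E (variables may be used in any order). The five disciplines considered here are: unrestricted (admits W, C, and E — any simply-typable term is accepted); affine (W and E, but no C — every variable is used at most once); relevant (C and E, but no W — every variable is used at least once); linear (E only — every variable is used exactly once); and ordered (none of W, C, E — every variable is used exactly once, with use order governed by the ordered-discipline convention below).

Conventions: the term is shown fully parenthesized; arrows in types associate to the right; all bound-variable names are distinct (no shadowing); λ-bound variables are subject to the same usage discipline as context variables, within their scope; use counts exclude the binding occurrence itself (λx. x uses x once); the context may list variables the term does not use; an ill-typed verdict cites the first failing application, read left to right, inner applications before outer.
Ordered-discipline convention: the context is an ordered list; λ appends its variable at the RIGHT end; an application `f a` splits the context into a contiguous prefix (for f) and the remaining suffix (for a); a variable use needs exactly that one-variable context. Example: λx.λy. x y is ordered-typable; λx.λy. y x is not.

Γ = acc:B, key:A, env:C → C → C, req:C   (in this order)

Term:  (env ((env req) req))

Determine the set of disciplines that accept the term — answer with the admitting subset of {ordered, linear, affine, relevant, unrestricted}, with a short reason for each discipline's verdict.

admitted in: unrestricted
use counts: acc: 0×; key: 0×; env: 2×; req: 2×
uses in reading order: env, env, req, req
typing: well-typed — term : C → C
ordered: ✗ — needs contraction — env ×2, req ×2; acc, key never used (weakening)
linear: ✗ — needs contraction — env ×2, req ×2; acc, key never used (weakening)
affine: ✗ — needs contraction — env ×2, req ×2
relevant: ✗ — acc, key never used (weakening)
unrestricted: ✓ — type-checks (C → C) and nothing is barred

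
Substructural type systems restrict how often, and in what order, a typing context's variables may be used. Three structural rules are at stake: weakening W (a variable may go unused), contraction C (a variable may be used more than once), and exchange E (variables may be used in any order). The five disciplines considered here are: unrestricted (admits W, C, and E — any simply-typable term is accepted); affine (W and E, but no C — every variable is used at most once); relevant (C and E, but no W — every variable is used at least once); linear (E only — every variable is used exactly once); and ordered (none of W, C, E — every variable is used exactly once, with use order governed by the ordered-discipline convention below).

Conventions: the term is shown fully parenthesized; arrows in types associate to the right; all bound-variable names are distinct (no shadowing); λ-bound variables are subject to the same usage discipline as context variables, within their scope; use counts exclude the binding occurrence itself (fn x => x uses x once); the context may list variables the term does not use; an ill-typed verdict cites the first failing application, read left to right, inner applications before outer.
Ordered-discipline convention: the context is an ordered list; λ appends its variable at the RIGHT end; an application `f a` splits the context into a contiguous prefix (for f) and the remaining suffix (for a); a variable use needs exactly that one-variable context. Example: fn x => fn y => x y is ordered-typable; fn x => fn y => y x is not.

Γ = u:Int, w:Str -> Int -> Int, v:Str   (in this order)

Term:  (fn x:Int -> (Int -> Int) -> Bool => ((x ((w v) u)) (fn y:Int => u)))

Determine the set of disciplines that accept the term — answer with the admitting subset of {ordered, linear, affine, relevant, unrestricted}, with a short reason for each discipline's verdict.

admitted by: unrestricted
counts: u ×2, w ×1, v ×1, x (λ-bound) ×1, y (λ-bound) ×0
uses in reading order: x, w, v, u, u
typing: the term checks, with type (Int -> (Int -> Int) -> Bool) -> Bool
ordered ✗ (uses contraction: u ×2; y left unused)
linear ✗ (uses contraction: u ×2; y left unused)
affine ✗ (uses contraction: u ×2)
relevant ✗ (y left unused)
unrestricted ✓ (type-checks ((Int -> (Int -> Int) -> Bool) -> Bool) and nothing is barred)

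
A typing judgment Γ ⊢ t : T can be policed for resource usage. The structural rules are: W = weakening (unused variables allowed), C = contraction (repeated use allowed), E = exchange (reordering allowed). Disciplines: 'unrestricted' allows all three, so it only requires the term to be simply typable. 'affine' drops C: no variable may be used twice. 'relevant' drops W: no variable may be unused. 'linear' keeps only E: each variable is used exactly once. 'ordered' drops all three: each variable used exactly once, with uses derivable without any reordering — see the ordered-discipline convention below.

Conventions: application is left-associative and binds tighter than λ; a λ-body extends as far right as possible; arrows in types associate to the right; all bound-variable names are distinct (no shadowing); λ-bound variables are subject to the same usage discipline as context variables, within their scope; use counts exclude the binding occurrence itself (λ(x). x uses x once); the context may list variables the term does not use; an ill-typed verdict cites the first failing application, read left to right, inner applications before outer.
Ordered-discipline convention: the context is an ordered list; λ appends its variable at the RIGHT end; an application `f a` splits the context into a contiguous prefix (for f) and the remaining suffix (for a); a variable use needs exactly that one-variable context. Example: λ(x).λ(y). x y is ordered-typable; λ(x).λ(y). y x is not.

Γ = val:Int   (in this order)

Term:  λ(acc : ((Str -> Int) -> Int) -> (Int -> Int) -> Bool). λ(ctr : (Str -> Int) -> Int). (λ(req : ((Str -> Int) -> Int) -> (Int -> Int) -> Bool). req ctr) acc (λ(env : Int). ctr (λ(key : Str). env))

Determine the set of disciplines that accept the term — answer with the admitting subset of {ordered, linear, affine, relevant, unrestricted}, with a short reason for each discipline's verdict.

accepted by: unrestricted
usage: val ×0; acc (λ-bound) ×1; ctr (λ-bound) ×2; req (λ-bound) ×1; env (λ-bound) ×1; key (λ-bound) ×0
left-to-right use order: req, ctr, acc, ctr, env
typing: the term checks, with type (((Str -> Int) -> Int) -> (Int -> Int) -> Bool) -> ((Str -> Int) -> Int) -> Bool
ordered ✗ (ctr ×2 used more than once (contraction); needs weakening: val, key unused)
linear ✗ (ctr ×2 used more than once (contraction); needs weakening: val, key unused)
affine ✗ (ctr ×2 used more than once (contraction))
relevant ✗ (needs weakening: val, key unused)
unrestricted ✓ (type-checks ((((Str -> Int) -> Int) -> (Int -> Int) -> Bool) -> ((Str -> Int) -> Int) -> Bool) and nothing is barred)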